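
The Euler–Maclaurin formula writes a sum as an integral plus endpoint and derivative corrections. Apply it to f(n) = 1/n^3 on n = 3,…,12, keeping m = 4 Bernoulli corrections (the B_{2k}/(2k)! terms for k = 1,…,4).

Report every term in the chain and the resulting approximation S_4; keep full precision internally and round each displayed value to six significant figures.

S_4 ≈ 0.0738614

The integral term ∫_3^12 1/x^3 dx = 0.0520833.
½[f(3) + f(12)] = ½[0.0370370 + 0.000578704] = 0.0188079.
Running total after boundary: 0.0708912.
Correction k=1: B_{2}/2! · (f^{(1)}(12) − f^{(1)}(3)) = 1/12 · (-0.000144676 − (-0.0370370)) = 0.00307436.
Running total after k=1: 0.0739656.
Correction k=2: B_{4}/4! · (f^{(3)}(12) − f^{(3)}(3)) = −1/720 · (-2.00939e-05 − (-0.0823045)) = -0.000114284.
Running total after k=2: 0.0738513.
Correction k=3: B_{6}/6! · (f^{(5)}(12) − f^{(5)}(3)) = 1/30240 · (-5.86071e-06 − (-0.384088)) = 1.27011e-05.
Running total after k=3: 0.0738640.
Correction k=4: B_{8}/8! · (f^{(7)}(12) − f^{(7)}(3)) = −1/1209600 · (-2.93036e-06 − (-3.07270)) = -2.54026e-06.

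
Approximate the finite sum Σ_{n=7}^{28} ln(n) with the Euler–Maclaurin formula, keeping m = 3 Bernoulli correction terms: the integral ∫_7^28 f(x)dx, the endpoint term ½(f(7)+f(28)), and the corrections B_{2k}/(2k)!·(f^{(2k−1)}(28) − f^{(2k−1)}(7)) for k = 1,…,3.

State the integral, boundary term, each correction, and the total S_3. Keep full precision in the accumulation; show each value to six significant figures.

S_3 ≈ 61.3105

The integral term ∫_7^28 ln(x) dx = 58.6804.
½[f(7) + f(28)] = ½[1.94591 + 3.33220] = 2.63906.
Running total after boundary: 61.3194.
Order-1 term: 1/12 · (0.0357143 − 0.142857) = -0.00892857.
After k=1: 61.3105.
Order-2 term: −1/720 · (9.11079e-05 − 0.00583090) = 7.97194e-06.
After k=2: 61.3105.
Order-3 term: 1/30240 · (1.39451e-06 − 0.00142798) = -4.71753e-08.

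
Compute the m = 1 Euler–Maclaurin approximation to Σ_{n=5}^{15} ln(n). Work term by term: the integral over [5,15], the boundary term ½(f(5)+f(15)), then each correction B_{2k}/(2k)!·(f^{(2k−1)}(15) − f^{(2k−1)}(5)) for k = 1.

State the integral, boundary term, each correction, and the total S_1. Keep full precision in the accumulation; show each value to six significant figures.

S_1 ≈ 24.7212

The integral term ∫_5^15 ln(x) dx = 22.5736.
½[f(5) + f(15)] = ½[1.60944 + 2.70805] = 2.15874.
Integral + boundary = 24.7323.
k=1: B_{2}/(2)! × [f^{(1)}(15) − f^{(1)}(5)] = 1/12 × (0.0666667 − 0.200000) = -0.0111111.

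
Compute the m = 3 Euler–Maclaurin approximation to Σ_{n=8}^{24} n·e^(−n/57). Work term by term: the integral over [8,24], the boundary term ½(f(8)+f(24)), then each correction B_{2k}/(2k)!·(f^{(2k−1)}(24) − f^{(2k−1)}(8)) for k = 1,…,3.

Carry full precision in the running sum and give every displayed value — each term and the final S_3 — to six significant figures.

S_3 ≈ 200.771

Integral: ∫_8^24 x·e^(−x/57) dx = 189.449.
Endpoint term: (f(8) + f(24))/2 = (6.95243 + 15.7525)/2 = 11.3525.
So far: 200.801.
k=1: B_{2}/(2)! × [f^{(1)}(24) − f^{(1)}(8)] = 1/12 × (0.379995 − 0.747081) = -0.0305905.
Running total after k=1: 200.771.
k=2: B_{4}/(4)! × [f^{(3)}(24) − f^{(3)}(8)] = −1/720 × (0.000520993 − 0.000764908) = 3.38771e-07.
Running total after k=2: 200.771.
k=3: B_{6}/(6)! × [f^{(5)}(24) − f^{(5)}(8)] = 1/30240 × (2.84712e-07 − 4.00085e-07) = -3.81524e-12.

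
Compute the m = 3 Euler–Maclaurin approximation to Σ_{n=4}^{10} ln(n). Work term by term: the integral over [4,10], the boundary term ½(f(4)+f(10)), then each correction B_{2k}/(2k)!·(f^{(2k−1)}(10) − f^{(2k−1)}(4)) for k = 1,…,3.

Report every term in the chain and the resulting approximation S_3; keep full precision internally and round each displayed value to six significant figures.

S_3 ≈ 13.3127

∫_4^10 ln(x) dx evaluates to 11.4807.
Boundary: ½(f(4) + f(10)) = ½(1.38629 + 2.30259) = 1.84444.
Integral + boundary = 13.3251.
Order-1 term: 1/12 · (0.100000 − 0.250000) = -0.0125000.
Partial sum through k=1: 13.3126.
Order-2 term: −1/720 · (0.00200000 − 0.0312500) = 4.06250e-05.
Partial sum through k=2: 13.3127.
Order-3 term: 1/30240 · (0.000240000 − 0.0234375) = -7.67113e-07.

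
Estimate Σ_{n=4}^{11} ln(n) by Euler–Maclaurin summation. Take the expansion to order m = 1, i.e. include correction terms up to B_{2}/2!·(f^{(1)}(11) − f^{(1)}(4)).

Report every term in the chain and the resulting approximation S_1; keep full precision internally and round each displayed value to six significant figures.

S_1 ≈ 15.7105

∫_4^11 ln(x) dx evaluates to 13.8317.
Boundary: ½(f(4) + f(11)) = ½(1.38629 + 2.39790) = 1.89209.
Integral + boundary = 15.7238.
k=1: B_{2}/(2)! × [f^{(1)}(11) − f^{(1)}(4)] = 1/12 × (0.0909091 − 0.250000) = -0.0132576.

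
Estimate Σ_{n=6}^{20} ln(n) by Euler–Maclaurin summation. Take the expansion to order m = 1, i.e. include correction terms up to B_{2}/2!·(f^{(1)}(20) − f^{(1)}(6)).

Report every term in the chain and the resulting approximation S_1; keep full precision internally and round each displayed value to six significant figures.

∫_6^20 ln(x) dx evaluates to 35.1641.
Endpoint term: (f(6) + f(20))/2 = (1.79176 + 2.99573)/2 = 2.39375.
Integral + boundary = 37.5578.
k=1: B_{2}/(2)! × [f^{(1)}(20) − f^{(1)}(6)] = 1/12 × (0.0500000 − 0.166667) = -0.00972222.

S_1 ≈ 37.5481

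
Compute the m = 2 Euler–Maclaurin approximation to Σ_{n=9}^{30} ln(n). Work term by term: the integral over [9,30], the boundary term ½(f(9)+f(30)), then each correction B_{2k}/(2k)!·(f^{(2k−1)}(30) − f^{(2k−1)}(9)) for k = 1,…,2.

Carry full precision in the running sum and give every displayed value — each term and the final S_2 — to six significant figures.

S_2 ≈ 64.0536

Integral: ∫_9^30 ln(x) dx = 61.2609.
Endpoint term: (f(9) + f(30))/2 = (2.19722 + 3.40120)/2 = 2.79921.
Integral + boundary = 64.0601.
Order-1 term: 1/12 · (0.0333333 − 0.111111) = -0.00648148.
Running total after k=1: 64.0536.
Order-2 term: −1/720 · (7.40741e-05 − 0.00274348) = 3.70751e-06.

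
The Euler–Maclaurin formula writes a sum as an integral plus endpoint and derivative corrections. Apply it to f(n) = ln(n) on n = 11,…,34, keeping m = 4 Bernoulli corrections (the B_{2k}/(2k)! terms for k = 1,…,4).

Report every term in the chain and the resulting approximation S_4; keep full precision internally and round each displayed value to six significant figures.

Integral: ∫_11^34 ln(x) dx = 70.5194.
½[f(11) + f(34)] = ½[2.39790 + 3.52636] = 2.96213.
Running total after boundary: 73.4815.
k=1: B_{2}/(2)! × [f^{(1)}(34) − f^{(1)}(11)] = 1/12 × (0.0294118 − 0.0909091) = -0.00512478.
Running total after k=1: 73.4764.
k=2: B_{4}/(4)! × [f^{(3)}(34) − f^{(3)}(11)] = −1/720 × (5.08854e-05 − 0.00150263) = 2.01631e-06.
Running total after k=2: 73.4764.
k=3: B_{6}/(6)! × [f^{(5)}(34) − f^{(5)}(11)] = 1/30240 × (5.28222e-07 − 0.000149021) = -4.91048e-09.
Running total after k=3: 73.4764.
k=4: B_{8}/(8)! × [f^{(7)}(34) − f^{(7)}(11)] = −1/1209600 × (1.37082e-08 − 3.69474e-05) = 3.05338e-11.

S_4 ≈ 73.4764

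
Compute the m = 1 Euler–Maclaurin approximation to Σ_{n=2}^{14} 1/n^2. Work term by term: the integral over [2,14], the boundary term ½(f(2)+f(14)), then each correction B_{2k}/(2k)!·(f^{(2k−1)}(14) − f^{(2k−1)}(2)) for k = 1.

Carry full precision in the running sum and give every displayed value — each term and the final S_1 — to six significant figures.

Integral: ∫_2^14 1/x^2 dx = 0.428571.
½[f(2) + f(14)] = ½[0.250000 + 0.00510204] = 0.127551.
So far: 0.556122.
Order-1 term: 1/12 · (-0.000728863 − (-0.250000)) = 0.0207726.

S_1 ≈ 0.576895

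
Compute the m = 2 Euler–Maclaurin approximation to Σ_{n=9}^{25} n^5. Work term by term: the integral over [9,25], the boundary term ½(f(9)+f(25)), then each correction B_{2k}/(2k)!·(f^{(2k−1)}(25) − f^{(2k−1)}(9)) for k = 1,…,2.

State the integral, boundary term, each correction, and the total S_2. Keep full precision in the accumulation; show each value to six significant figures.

Integral: ∫_9^25 x^5 dx = 4.06015e+07.
½[f(9) + f(25)] = ½[59049.0 + 9.76562e+06] = 4.91234e+06.
Running total after boundary: 4.55139e+07.
Correction k=1: B_{2}/2! · (f^{(1)}(25) − f^{(1)}(9)) = 1/12 · (1.95312e+06 − 32805.0) = 160027.
Partial sum through k=1: 4.56739e+07.
Correction k=2: B_{4}/4! · (f^{(3)}(25) − f^{(3)}(9)) = −1/720 · (37500.0 − 4860.00) = -45.3333.

S_2 ≈ 4.56738e+07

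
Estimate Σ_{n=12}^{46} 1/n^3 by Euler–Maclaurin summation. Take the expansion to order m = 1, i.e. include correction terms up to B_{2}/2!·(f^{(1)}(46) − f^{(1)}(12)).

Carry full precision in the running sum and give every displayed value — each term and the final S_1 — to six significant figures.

∫_12^46 1/x^3 dx evaluates to 0.00323593.
Boundary: ½(f(12) + f(46)) = ½(0.000578704 + 1.02737e-05) = 0.000294489.
Integral + boundary = 0.00353042.
Order-1 term: 1/12 · (-6.70023e-07 − (-0.000144676)) = 1.20005e-05.

S_1 ≈ 0.00354242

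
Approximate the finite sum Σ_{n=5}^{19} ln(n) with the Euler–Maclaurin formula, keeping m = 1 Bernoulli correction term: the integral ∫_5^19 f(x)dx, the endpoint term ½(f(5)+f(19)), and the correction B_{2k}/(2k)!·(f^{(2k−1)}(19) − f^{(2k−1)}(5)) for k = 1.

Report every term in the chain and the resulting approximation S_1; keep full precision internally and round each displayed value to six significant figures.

The integral term ∫_5^19 ln(x) dx = 33.8972.
Endpoint term: (f(5) + f(19))/2 = (1.60944 + 2.94444)/2 = 2.27694.
So far: 36.1741.
Order-1 term: 1/12 · (0.0526316 − 0.200000) = -0.0122807.

S_1 ≈ 36.1618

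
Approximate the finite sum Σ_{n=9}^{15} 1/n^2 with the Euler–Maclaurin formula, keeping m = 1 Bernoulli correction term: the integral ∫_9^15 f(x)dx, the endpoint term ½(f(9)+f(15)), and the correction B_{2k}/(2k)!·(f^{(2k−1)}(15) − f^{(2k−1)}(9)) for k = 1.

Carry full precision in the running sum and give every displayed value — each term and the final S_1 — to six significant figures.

S_1 ≈ 0.0530187

Integral: ∫_9^15 1/x^2 dx = 0.0444444.
Boundary: ½(f(9) + f(15)) = ½(0.0123457 + 0.00444444) = 0.00839506.
Integral + boundary = 0.0528395.
k=1: B_{2}/(2)! × [f^{(1)}(15) − f^{(1)}(9)] = 1/12 × (-0.000592593 − (-0.00274348)) = 0.000179241.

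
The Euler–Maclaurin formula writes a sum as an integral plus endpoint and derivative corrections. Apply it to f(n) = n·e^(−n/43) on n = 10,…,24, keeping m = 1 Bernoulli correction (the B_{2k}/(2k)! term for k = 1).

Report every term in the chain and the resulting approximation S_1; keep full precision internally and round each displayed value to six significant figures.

Integral: ∫_10^24 x·e^(−x/43) dx = 157.398.
Boundary: ½(f(10) + f(24)) = ½(7.92504 + 13.7345) = 10.8298.
So far: 168.228.
Order-1 term: 1/12 · (0.252865 − 0.608200) = -0.0296113.

S_1 ≈ 168.198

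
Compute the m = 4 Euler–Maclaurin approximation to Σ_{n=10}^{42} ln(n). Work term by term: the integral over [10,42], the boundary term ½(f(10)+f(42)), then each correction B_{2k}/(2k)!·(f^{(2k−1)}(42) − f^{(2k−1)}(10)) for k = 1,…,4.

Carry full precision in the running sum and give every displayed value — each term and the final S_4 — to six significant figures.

S_4 ≈ 104.970

Integral: ∫_10^42 ln(x) dx = 101.956.
½[f(10) + f(42)] = ½[2.30259 + 3.73767] = 3.02013.
Running total after boundary: 104.976.
Order-1 term: 1/12 · (0.0238095 − 0.100000) = -0.00634921.
Running total after k=1: 104.970.
Order-2 term: −1/720 · (2.69949e-05 − 0.00200000) = 2.74028e-06.
Running total after k=2: 104.970.
Order-3 term: 1/30240 · (1.83639e-07 − 0.000240000) = -7.93044e-09.
Running total after k=3: 104.970.
Order-4 term: −1/1209600 · (3.12311e-09 − 7.20000e-05) = 5.95212e-11.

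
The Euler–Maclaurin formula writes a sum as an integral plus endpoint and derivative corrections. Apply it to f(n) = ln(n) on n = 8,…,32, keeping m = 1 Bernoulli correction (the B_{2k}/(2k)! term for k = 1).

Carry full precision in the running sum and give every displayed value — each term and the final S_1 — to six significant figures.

The integral term ∫_8^32 ln(x) dx = 70.2680.
Endpoint term: (f(8) + f(32))/2 = (2.07944 + 3.46574)/2 = 2.77259.
Running total after boundary: 73.0406.
Order-1 term: 1/12 · (0.0312500 − 0.125000) = -0.00781250.

S_1 ≈ 73.0328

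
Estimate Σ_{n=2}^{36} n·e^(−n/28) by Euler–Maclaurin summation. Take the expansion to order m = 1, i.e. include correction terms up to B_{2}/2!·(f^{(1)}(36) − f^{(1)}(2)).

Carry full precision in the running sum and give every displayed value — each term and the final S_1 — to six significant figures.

S_1 ≈ 292.517

Integral: ∫_2^36 x·e^(−x/28) dx = 286.689.
Boundary: ½(f(2) + f(36)) = ½(1.86213 + 9.95231) = 5.90722.
Integral + boundary = 292.596.
Correction k=1: B_{2}/2! · (f^{(1)}(36) − f^{(1)}(2)) = 1/12 · (-0.0789866 − 0.864558) = -0.0786287.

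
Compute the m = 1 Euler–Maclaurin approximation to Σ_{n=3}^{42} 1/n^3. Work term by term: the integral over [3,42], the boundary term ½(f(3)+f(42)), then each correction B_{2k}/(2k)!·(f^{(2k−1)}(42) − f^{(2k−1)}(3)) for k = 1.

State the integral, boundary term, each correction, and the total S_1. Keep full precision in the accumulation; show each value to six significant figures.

S_1 ≈ 0.0768837

The integral term ∫_3^42 1/x^3 dx = 0.0552721.
½[f(3) + f(42)] = ½[0.0370370 + 1.34975e-05] = 0.0185253.
Running total after boundary: 0.0737974.
k=1: B_{2}/(2)! × [f^{(1)}(42) − f^{(1)}(3)] = 1/12 × (-9.64104e-07 − (-0.0370370)) = 0.00308634.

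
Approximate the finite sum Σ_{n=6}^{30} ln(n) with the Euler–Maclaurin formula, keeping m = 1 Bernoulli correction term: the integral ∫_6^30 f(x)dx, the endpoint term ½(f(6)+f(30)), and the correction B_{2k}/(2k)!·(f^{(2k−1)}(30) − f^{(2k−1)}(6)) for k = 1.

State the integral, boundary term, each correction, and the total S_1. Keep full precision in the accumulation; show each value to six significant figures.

S_1 ≈ 69.8707

∫_6^30 ln(x) dx evaluates to 67.2854.
Endpoint term: (f(6) + f(30))/2 = (1.79176 + 3.40120)/2 = 2.59648.
Running total after boundary: 69.8818.
k=1: B_{2}/(2)! × [f^{(1)}(30) − f^{(1)}(6)] = 1/12 × (0.0333333 − 0.166667) = -0.0111111.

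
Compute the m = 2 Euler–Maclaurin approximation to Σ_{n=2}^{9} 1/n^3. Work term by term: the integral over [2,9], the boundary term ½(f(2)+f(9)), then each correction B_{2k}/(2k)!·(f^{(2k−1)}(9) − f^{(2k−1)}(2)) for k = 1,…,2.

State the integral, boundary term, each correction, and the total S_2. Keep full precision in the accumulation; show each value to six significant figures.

Integral: ∫_2^9 1/x^3 dx = 0.118827.
Endpoint term: (f(2) + f(9))/2 = (0.125000 + 0.00137174)/2 = 0.0631859.
Integral + boundary = 0.182013.
Order-1 term: 1/12 · (-0.000457247 − (-0.187500)) = 0.0155869.
Running total after k=1: 0.197600.
Order-2 term: −1/720 · (-0.000112901 − (-0.937500)) = -0.00130193.

S_2 ≈ 0.196298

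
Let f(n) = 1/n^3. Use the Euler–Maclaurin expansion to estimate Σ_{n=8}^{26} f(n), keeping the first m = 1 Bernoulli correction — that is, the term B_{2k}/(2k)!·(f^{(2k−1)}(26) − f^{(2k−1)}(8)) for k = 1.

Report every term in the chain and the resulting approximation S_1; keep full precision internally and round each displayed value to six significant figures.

S_1 ≈ 0.00813835

Integral: ∫_8^26 1/x^3 dx = 0.00707286.
Boundary: ½(f(8) + f(26)) = ½(0.00195312 + 5.68958e-05) = 0.00100501.
Running total after boundary: 0.00807787.
Correction k=1: B_{2}/2! · (f^{(1)}(26) − f^{(1)}(8)) = 1/12 · (-6.56490e-06 − (-0.000732422)) = 6.04881e-05.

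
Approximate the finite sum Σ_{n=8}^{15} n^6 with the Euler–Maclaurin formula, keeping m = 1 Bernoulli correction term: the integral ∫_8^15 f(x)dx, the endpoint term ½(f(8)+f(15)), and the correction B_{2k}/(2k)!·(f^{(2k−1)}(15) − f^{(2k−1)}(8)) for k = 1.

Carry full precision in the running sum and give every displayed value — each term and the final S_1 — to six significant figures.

∫_8^15 x^6 dx evaluates to 2.41089e+07.
Endpoint term: (f(8) + f(15))/2 = (262144 + 1.13906e+07)/2 = 5.82638e+06.
Running total after boundary: 2.99353e+07.
Correction k=1: B_{2}/2! · (f^{(1)}(15) − f^{(1)}(8)) = 1/12 · (4.55625e+06 − 196608) = 363304.

S_1 ≈ 3.02986e+07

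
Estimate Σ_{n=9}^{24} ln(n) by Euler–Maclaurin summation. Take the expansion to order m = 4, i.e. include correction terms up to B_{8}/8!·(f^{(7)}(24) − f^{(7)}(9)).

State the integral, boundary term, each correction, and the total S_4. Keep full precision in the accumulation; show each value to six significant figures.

Integral: ∫_9^24 ln(x) dx = 41.4983.
½[f(9) + f(24)] = ½[2.19722 + 3.17805] = 2.68764.
So far: 44.1859.
Order-1 term: 1/12 · (0.0416667 − 0.111111) = -0.00578704.
Partial sum through k=1: 44.1801.
Order-2 term: −1/720 · (0.000144676 − 0.00274348) = 3.60946e-06.
Partial sum through k=2: 44.1801.
Order-3 term: 1/30240 · (3.01408e-06 − 0.000406442) = -1.33409e-08.
Partial sum through k=3: 44.1801.
Order-4 term: −1/1209600 · (1.56983e-07 − 0.000150534) = 1.24320e-10.

S_4 ≈ 44.1801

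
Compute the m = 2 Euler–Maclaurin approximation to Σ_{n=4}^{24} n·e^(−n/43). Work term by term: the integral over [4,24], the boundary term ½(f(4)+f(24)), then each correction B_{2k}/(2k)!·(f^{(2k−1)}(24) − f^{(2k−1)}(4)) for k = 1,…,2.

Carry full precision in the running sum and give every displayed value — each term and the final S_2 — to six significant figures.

∫_4^24 x·e^(−x/43) dx evaluates to 192.761.
½[f(4) + f(24)] = ½[3.64469 + 13.7345] = 8.68962.
Integral + boundary = 201.451.
Correction k=1: B_{2}/2! · (f^{(1)}(24) − f^{(1)}(4)) = 1/12 · (0.252865 − 0.826412) = -0.0477956.
Partial sum through k=1: 201.403.
Correction k=2: B_{4}/4! · (f^{(3)}(24) − f^{(3)}(4)) = −1/720 · (0.000755765 − 0.00143253) = 9.39957e-07.

S_2 ≈ 201.403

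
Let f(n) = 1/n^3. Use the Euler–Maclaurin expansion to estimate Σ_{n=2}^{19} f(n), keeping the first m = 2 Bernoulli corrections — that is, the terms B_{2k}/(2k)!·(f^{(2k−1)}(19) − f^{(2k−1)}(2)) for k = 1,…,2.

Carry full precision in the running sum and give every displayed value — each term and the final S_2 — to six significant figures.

∫_2^19 1/x^3 dx evaluates to 0.123615.
½[f(2) + f(19)] = ½[0.125000 + 0.000145794] = 0.0625729.
So far: 0.186188.
Correction k=1: B_{2}/2! · (f^{(1)}(19) − f^{(1)}(2)) = 1/12 · (-2.30201e-05 − (-0.187500)) = 0.0156231.
Partial sum through k=1: 0.201811.
Correction k=2: B_{4}/4! · (f^{(3)}(19) − f^{(3)}(2)) = −1/720 · (-1.27535e-06 − (-0.937500)) = -0.00130208.

S_2 ≈ 0.200509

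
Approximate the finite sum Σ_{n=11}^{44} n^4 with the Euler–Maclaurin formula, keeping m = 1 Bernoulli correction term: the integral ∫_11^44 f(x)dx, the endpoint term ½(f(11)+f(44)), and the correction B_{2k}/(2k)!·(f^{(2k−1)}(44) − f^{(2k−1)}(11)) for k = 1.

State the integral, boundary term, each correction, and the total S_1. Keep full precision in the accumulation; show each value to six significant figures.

Integral: ∫_11^44 x^4 dx = 3.29510e+07.
Endpoint term: (f(11) + f(44))/2 = (14641.0 + 3.74810e+06)/2 = 1.88137e+06.
So far: 3.48324e+07.
Order-1 term: 1/12 · (340736 − 5324.00) = 27951.0.

S_1 ≈ 3.48604e+07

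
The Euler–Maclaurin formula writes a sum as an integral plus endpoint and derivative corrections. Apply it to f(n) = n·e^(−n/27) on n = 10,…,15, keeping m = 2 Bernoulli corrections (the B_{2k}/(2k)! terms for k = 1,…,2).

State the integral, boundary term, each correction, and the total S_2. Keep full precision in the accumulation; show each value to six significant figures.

S_2 ≈ 46.8923

Integral: ∫_10^15 x·e^(−x/27) dx = 39.1517.
Boundary: ½(f(10) + f(15)) = ½(6.90479 + 8.60630) = 7.75554.
Running total after boundary: 46.9072.
Order-1 term: 1/12 · (0.255002 − 0.434746) = -0.0149787.
Partial sum through k=1: 46.8923.
Order-2 term: −1/720 · (0.00192388 − 0.00249068) = 7.87217e-07.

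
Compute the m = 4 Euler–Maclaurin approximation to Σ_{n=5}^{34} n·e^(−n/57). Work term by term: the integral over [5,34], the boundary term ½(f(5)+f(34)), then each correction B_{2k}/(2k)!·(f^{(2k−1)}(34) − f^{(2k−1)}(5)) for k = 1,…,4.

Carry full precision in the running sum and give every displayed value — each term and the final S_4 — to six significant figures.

S_4 ≈ 392.117

Integral: ∫_5^34 x·e^(−x/57) dx = 380.516.
Boundary: ½(f(5) + f(34)) = ½(4.58009 + 18.7252) = 11.6526.
Running total after boundary: 392.168.
Correction k=1: B_{2}/2! · (f^{(1)}(34) − f^{(1)}(5)) = 1/12 · (0.222229 − 0.835666) = -0.0511197.
After k=1: 392.117.
Correction k=2: B_{4}/4! · (f^{(3)}(34) − f^{(3)}(5)) = −1/720 · (0.000407421 − 0.000821084) = 5.74532e-07.
After k=2: 392.117.
Correction k=3: B_{6}/6! · (f^{(5)}(34) − f^{(5)}(5)) = 1/30240 · (2.29745e-07 − 4.26273e-07) = -6.49893e-12.
After k=3: 392.117.
Correction k=4: B_{8}/8! · (f^{(7)}(34) − f^{(7)}(5)) = −1/1209600 · (1.02829e-10 − 1.84619e-10) = 6.76173e-17.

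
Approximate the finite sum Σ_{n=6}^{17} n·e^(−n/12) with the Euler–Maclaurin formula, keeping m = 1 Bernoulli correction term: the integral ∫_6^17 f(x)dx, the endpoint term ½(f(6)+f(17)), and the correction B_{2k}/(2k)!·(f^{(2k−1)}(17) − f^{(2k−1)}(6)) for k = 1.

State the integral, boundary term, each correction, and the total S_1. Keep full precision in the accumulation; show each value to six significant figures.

S_1 ≈ 50.4606

The integral term ∫_6^17 x·e^(−x/12) dx = 46.6133.
Endpoint term: (f(6) + f(17))/2 = (3.63918 + 4.12286)/2 = 3.88102.
Running total after boundary: 50.4943.
Correction k=1: B_{2}/2! · (f^{(1)}(17) − f^{(1)}(6)) = 1/12 · (-0.101050 − 0.303265) = -0.0336930.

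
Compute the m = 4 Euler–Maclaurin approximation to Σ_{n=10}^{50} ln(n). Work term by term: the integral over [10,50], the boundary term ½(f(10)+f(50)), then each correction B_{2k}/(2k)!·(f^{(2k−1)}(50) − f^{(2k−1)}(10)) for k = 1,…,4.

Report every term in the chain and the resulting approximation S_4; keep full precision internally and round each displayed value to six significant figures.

The integral term ∫_10^50 ln(x) dx = 132.575.
Endpoint term: (f(10) + f(50))/2 = (2.30259 + 3.91202)/2 = 3.10730.
Running total after boundary: 135.683.
k=1: B_{2}/(2)! × [f^{(1)}(50) − f^{(1)}(10)] = 1/12 × (0.0200000 − 0.100000) = -0.00666667.
Partial sum through k=1: 135.676.
k=2: B_{4}/(4)! × [f^{(3)}(50) − f^{(3)}(10)] = −1/720 × (1.60000e-05 − 0.00200000) = 2.75556e-06.
Partial sum through k=2: 135.676.
k=3: B_{6}/(6)! × [f^{(5)}(50) − f^{(5)}(10)] = 1/30240 × (7.68000e-08 − 0.000240000) = -7.93397e-09.
Partial sum through k=3: 135.676.
k=4: B_{8}/(8)! × [f^{(7)}(50) − f^{(7)}(10)] = −1/1209600 × (9.21600e-10 − 7.20000e-05) = 5.95230e-11.

S_4 ≈ 135.676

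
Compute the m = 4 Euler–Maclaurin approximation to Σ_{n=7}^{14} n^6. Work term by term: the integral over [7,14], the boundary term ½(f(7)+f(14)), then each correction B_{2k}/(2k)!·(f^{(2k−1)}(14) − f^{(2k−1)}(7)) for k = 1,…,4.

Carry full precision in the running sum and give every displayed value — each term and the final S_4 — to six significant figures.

The integral term ∫_7^14 x^6 dx = 1.49414e+07.
Boundary: ½(f(7) + f(14)) = ½(117649 + 7.52954e+06) = 3.82359e+06.
So far: 1.87650e+07.
k=1: B_{2}/(2)! × [f^{(1)}(14) − f^{(1)}(7)] = 1/12 × (3.22694e+06 − 100842) = 260508.
Running total after k=1: 1.90255e+07.
k=2: B_{4}/(4)! × [f^{(3)}(14) − f^{(3)}(7)] = −1/720 × (329280 − 41160.0) = -400.167.
Running total after k=2: 1.90251e+07.
k=3: B_{6}/(6)! × [f^{(5)}(14) − f^{(5)}(7)] = 1/30240 × (10080.0 − 5040.00) = 0.166667.
Running total after k=3: 1.90251e+07.
k=4: B_{8}/(8)! × [f^{(7)}(14) − f^{(7)}(7)] = −1/1209600 × (0.00000 − 0.00000) = 0.00000.

S_4 ≈ 1.90251e+07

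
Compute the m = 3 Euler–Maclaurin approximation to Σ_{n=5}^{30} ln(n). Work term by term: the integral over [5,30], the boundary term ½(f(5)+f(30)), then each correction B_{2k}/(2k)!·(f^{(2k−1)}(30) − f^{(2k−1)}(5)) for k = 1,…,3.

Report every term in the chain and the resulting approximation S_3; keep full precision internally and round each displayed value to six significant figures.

The integral term ∫_5^30 ln(x) dx = 68.9887.
½[f(5) + f(30)] = ½[1.60944 + 3.40120] = 2.50532.
So far: 71.4940.
k=1: B_{2}/(2)! × [f^{(1)}(30) − f^{(1)}(5)] = 1/12 × (0.0333333 − 0.200000) = -0.0138889.
Running total after k=1: 71.4802.
k=2: B_{4}/(4)! × [f^{(3)}(30) − f^{(3)}(5)] = −1/720 × (7.40741e-05 − 0.0160000) = 2.21193e-05.
Running total after k=2: 71.4802.
k=3: B_{6}/(6)! × [f^{(5)}(30) − f^{(5)}(5)] = 1/30240 × (9.87654e-07 − 0.00768000) = -2.53936e-07.

S_3 ≈ 71.4802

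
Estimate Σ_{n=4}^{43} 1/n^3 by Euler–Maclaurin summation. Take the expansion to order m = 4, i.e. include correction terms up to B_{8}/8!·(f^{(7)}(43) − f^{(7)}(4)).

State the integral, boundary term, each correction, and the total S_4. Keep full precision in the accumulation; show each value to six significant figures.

S_4 ≈ 0.0397556

The integral term ∫_4^43 1/x^3 dx = 0.0309796.
Endpoint term: (f(4) + f(43))/2 = (0.0156250 + 1.25775e-05)/2 = 0.00781879.
Running total after boundary: 0.0387984.
Order-1 term: 1/12 · (-8.77501e-07 − (-0.0117188)) = 0.000976489.
Running total after k=1: 0.0397749.
Order-2 term: −1/720 · (-9.49162e-09 − (-0.0146484)) = -2.03450e-05.
Running total after k=2: 0.0397545.
Order-3 term: 1/30240 · (-2.15602e-10 − (-0.0384521)) = 1.27157e-06.
Running total after k=3: 0.0397558.
Order-4 term: −1/1209600 · (-8.39554e-12 − (-0.173035)) = -1.43051e-07.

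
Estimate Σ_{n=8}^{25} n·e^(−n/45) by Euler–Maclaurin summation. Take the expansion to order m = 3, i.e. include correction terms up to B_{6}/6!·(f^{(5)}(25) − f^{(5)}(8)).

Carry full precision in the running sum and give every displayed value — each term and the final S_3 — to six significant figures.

S_3 ≈ 199.712

Integral: ∫_8^25 x·e^(−x/45) dx = 189.228.
½[f(8) + f(25)] = ½[6.69703 + 14.3438] = 10.5204.
Integral + boundary = 199.748.
Correction k=1: B_{2}/2! · (f^{(1)}(25) − f^{(1)}(8)) = 1/12 · (0.255002 − 0.688306) = -0.0361087.
Running total after k=1: 199.712.
Correction k=2: B_{4}/4! · (f^{(3)}(25) − f^{(3)}(8)) = −1/720 · (0.000692597 − 0.00116670) = 6.58473e-07.
Running total after k=2: 199.712.
Correction k=3: B_{6}/6! · (f^{(5)}(25) − f^{(5)}(8)) = 1/30240 · (6.21860e-07 − 9.84440e-07) = -1.19901e-11.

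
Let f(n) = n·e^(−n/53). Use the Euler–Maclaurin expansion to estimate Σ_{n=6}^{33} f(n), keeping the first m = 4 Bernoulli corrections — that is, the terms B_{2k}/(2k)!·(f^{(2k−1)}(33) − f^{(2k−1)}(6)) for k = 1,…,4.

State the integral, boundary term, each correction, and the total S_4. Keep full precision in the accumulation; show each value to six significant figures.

Integral: ∫_6^33 x·e^(−x/53) dx = 346.820.
Boundary: ½(f(6) + f(33)) = ½(5.35779 + 17.7053) = 11.5316.
Integral + boundary = 358.352.
Correction k=1: B_{2}/2! · (f^{(1)}(33) − f^{(1)}(6)) = 1/12 · (0.202462 − 0.791875) = -0.0491177.
Running total after k=1: 358.303.
Correction k=2: B_{4}/4! · (f^{(3)}(33) − f^{(3)}(6)) = −1/720 · (0.000454081 − 0.000917695) = 6.43909e-07.
Running total after k=2: 358.303.
Correction k=3: B_{6}/6! · (f^{(5)}(33) − f^{(5)}(6)) = 1/30240 · (2.97645e-07 − 5.53038e-07) = -8.44553e-12.
Running total after k=3: 358.303.
Correction k=4: B_{8}/8! · (f^{(7)}(33) − f^{(7)}(6)) = −1/1209600 · (1.54375e-10 − 2.77457e-10) = 1.01755e-16.

S_4 ≈ 358.303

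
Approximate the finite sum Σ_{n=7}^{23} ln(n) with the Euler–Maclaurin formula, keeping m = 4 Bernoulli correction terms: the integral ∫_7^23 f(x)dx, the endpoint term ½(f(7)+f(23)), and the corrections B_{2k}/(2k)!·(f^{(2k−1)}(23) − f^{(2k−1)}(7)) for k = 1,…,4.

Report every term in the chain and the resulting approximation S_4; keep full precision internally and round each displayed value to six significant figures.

∫_7^23 ln(x) dx evaluates to 42.4950.
½[f(7) + f(23)] = ½[1.94591 + 3.13549] = 2.54070.
So far: 45.0357.
k=1: B_{2}/(2)! × [f^{(1)}(23) − f^{(1)}(7)] = 1/12 × (0.0434783 − 0.142857) = -0.00828157.
Partial sum through k=1: 45.0274.
k=2: B_{4}/(4)! × [f^{(3)}(23) − f^{(3)}(7)] = −1/720 × (0.000164379 − 0.00583090) = 7.87017e-06.
Partial sum through k=2: 45.0274.
k=3: B_{6}/(6)! × [f^{(5)}(23) − f^{(5)}(7)] = 1/30240 × (3.72883e-06 − 0.00142798) = -4.70981e-08.
Partial sum through k=3: 45.0274.
k=4: B_{8}/(8)! × [f^{(7)}(23) − f^{(7)}(7)] = −1/1209600 × (2.11465e-07 − 0.000874271) = 7.22602e-10.

S_4 ≈ 45.0274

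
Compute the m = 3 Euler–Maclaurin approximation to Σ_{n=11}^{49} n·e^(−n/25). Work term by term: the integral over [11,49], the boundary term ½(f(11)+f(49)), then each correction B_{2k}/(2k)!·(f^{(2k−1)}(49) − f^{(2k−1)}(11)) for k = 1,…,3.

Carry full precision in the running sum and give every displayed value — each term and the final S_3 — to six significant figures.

S_3 ≈ 325.997

The integral term ∫_11^49 x·e^(−x/25) dx = 319.045.
Boundary: ½(f(11) + f(49)) = ½(7.08440 + 6.90206) = 6.99323.
Integral + boundary = 326.038.
k=1: B_{2}/(2)! × [f^{(1)}(49) − f^{(1)}(11)] = 1/12 × (-0.135224 − 0.360660) = -0.0413237.
Partial sum through k=1: 325.997.
k=2: B_{4}/(4)! × [f^{(3)}(49) − f^{(3)}(11)] = −1/720 × (0.000234388 − 0.00263797) = 3.33831e-06.
Partial sum through k=2: 325.997.
k=3: B_{6}/(6)! × [f^{(5)}(49) − f^{(5)}(11)] = 1/30240 × (1.09622e-06 − 7.51822e-06) = -2.12368e-10.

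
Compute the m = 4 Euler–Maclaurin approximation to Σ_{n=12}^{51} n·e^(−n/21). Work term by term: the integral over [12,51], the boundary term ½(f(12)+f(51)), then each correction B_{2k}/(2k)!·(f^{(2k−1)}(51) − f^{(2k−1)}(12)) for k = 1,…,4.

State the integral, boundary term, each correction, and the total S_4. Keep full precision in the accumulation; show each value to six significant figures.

∫_12^51 x·e^(−x/21) dx evaluates to 258.048.
½[f(12) + f(51)] = ½[6.77662 + 4.49630] = 5.63646.
Integral + boundary = 263.684.
Order-1 term: 1/12 · (-0.125947 − 0.242022) = -0.0306641.
After k=1: 263.653.
Order-2 term: −1/720 · (0.000114237 − 0.00310988) = 4.16062e-06.
After k=2: 263.653.
Order-3 term: 1/30240 · (1.16569e-06 − 1.28593e-05) = -3.86694e-10.
After k=3: 263.653.
Order-4 term: −1/1209600 · (4.69917e-09 − 4.23283e-08) = 3.11087e-14.

S_4 ≈ 263.653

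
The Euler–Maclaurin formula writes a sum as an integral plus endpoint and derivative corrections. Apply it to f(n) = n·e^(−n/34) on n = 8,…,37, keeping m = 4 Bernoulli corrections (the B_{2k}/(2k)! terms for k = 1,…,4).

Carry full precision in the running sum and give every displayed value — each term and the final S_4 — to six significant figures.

S_4 ≈ 324.883

The integral term ∫_8^37 x·e^(−x/34) dx = 315.543.
Boundary: ½(f(8) + f(37)) = ½(6.32271 + 12.4620) = 9.39234.
Integral + boundary = 324.935.
Order-1 term: 1/12 · (-0.0297186 − 0.604376) = -0.0528412.
After k=1: 324.883.
Order-2 term: −1/720 · (0.000557009 − 0.00189018) = 1.85163e-06.
After k=2: 324.883.
Order-3 term: 1/30240 · (9.85922e-07 − 2.81795e-06) = -6.05830e-11.
After k=3: 324.883.
Order-4 term: −1/1209600 · (1.28893e-09 − 3.46090e-09) = 1.79561e-15.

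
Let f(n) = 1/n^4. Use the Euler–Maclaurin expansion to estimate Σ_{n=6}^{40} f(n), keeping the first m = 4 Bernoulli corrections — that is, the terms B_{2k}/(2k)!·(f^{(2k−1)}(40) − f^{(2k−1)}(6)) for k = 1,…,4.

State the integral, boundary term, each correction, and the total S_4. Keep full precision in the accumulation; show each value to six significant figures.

Integral: ∫_6^40 1/x^4 dx = 0.00153800.
½[f(6) + f(40)] = ½[0.000771605 + 3.90625e-07] = 0.000385998.
Running total after boundary: 0.00192400.
Correction k=1: B_{2}/2! · (f^{(1)}(40) − f^{(1)}(6)) = 1/12 · (-3.90625e-08 − (-0.000514403)) = 4.28637e-05.
After k=1: 0.00196686.
Correction k=2: B_{4}/4! · (f^{(3)}(40) − f^{(3)}(6)) = −1/720 · (-7.32422e-10 − (-0.000428669)) = -5.95373e-07.
After k=2: 0.00196627.
Correction k=3: B_{6}/6! · (f^{(5)}(40) − f^{(5)}(6)) = 1/30240 · (-2.56348e-11 − (-0.000666819)) = 2.20509e-08.
After k=3: 0.00196629.
Correction k=4: B_{8}/8! · (f^{(7)}(40) − f^{(7)}(6)) = −1/1209600 · (-1.44196e-12 − (-0.00166705)) = -1.37818e-09.

S_4 ≈ 0.00196629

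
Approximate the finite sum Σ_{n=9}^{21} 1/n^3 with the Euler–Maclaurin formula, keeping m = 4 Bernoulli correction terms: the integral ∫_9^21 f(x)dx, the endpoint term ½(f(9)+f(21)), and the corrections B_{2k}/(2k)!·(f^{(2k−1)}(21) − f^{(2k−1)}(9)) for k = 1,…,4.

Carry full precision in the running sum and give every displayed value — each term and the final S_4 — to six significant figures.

∫_9^21 1/x^3 dx evaluates to 0.00503905.
Endpoint term: (f(9) + f(21))/2 = (0.00137174 + 0.000107980)/2 = 0.000739861.
Integral + boundary = 0.00577891.
Order-1 term: 1/12 · (-1.54257e-05 − (-0.000457247)) = 3.68185e-05.
Running total after k=1: 0.00581573.
Order-2 term: −1/720 · (-6.99577e-07 − (-0.000112901)) = -1.55835e-07.
Running total after k=2: 0.00581558.
Order-3 term: 1/30240 · (-6.66264e-08 − (-5.85410e-05)) = 1.93368e-09.
Running total after k=3: 0.00581558.
Order-4 term: −1/1209600 · (-1.08778e-08 − (-5.20365e-05)) = -4.30106e-11.

S_4 ≈ 0.00581558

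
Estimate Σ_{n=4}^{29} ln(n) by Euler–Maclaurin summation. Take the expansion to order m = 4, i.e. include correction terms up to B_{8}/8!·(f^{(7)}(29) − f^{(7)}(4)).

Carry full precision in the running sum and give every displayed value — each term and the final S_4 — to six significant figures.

S_4 ≈ 69.4653

Integral: ∫_4^29 ln(x) dx = 67.1064.
½[f(4) + f(29)] = ½[1.38629 + 3.36730] = 2.37680.
Integral + boundary = 69.4832.
Correction k=1: B_{2}/2! · (f^{(1)}(29) − f^{(1)}(4)) = 1/12 · (0.0344828 − 0.250000) = -0.0179598.
After k=1: 69.4652.
Correction k=2: B_{4}/4! · (f^{(3)}(29) − f^{(3)}(4)) = −1/720 · (8.20042e-05 − 0.0312500) = 4.32889e-05.
After k=2: 69.4653.
Correction k=3: B_{6}/6! · (f^{(5)}(29) − f^{(5)}(4)) = 1/30240 · (1.17010e-06 − 0.0234375) = -7.75011e-07.
After k=3: 69.4653.
Correction k=4: B_{8}/8! · (f^{(7)}(29) − f^{(7)}(4)) = −1/1209600 · (4.17394e-08 − 0.0439453) = 3.63304e-08.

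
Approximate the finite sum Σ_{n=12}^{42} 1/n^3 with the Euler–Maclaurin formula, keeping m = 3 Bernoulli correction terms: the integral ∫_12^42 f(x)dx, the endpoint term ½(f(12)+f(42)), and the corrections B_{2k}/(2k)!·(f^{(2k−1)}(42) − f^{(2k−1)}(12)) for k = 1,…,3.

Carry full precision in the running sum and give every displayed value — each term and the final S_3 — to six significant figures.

S_3 ≈ 0.00349682

The integral term ∫_12^42 1/x^3 dx = 0.00318878.
Boundary: ½(f(12) + f(42)) = ½(0.000578704 + 1.34975e-05) = 0.000296101.
Running total after boundary: 0.00348488.
Order-1 term: 1/12 · (-9.64104e-07 − (-0.000144676)) = 1.19760e-05.
After k=1: 0.00349685.
Order-2 term: −1/720 · (-1.09309e-08 − (-2.00939e-05)) = -2.78930e-08.
After k=2: 0.00349682.
Order-3 term: 1/30240 · (-2.60259e-10 − (-5.86071e-06)) = 1.93798e-10.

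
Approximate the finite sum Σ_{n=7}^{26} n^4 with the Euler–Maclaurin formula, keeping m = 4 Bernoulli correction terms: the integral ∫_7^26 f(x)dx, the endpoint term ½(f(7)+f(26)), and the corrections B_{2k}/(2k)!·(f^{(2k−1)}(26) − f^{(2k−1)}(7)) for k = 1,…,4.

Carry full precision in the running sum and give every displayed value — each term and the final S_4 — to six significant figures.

The integral term ∫_7^26 x^4 dx = 2.37291e+06.
Endpoint term: (f(7) + f(26))/2 = (2401.00 + 456976)/2 = 229688.
So far: 2.60260e+06.
Order-1 term: 1/12 · (70304.0 − 1372.00) = 5744.33.
Partial sum through k=1: 2.60835e+06.
Order-2 term: −1/720 · (624.000 − 168.000) = -0.633333.
Partial sum through k=2: 2.60835e+06.
Order-3 term: 1/30240 · (0.00000 − 0.00000) = 0.00000.
Partial sum through k=3: 2.60835e+06.
Order-4 term: −1/1209600 · (0.00000 − 0.00000) = 0.00000.

S_4 ≈ 2.60835e+06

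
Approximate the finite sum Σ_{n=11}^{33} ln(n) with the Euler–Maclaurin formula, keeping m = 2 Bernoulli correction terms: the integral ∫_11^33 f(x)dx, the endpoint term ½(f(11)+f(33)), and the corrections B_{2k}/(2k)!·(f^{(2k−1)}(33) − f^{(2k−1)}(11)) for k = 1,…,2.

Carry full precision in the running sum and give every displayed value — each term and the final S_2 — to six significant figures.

The integral term ∫_11^33 ln(x) dx = 67.0079.
½[f(11) + f(33)] = ½[2.39790 + 3.49651] = 2.94720.
Running total after boundary: 69.9551.
Correction k=1: B_{2}/2! · (f^{(1)}(33) − f^{(1)}(11)) = 1/12 · (0.0303030 − 0.0909091) = -0.00505051.
Running total after k=1: 69.9501.
Correction k=2: B_{4}/4! · (f^{(3)}(33) − f^{(3)}(11)) = −1/720 · (5.56529e-05 − 0.00150263) = 2.00969e-06.

S_2 ≈ 69.9501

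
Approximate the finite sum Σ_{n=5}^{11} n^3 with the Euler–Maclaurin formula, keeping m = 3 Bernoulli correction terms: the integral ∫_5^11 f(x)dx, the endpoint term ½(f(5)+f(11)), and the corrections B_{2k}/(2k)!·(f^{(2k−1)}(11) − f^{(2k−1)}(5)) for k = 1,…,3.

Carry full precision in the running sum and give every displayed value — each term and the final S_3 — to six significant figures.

S_3 ≈ 4256.00

The integral term ∫_5^11 x^3 dx = 3504.00.
Endpoint term: (f(5) + f(11))/2 = (125.000 + 1331.00)/2 = 728.000.
So far: 4232.00.
Order-1 term: 1/12 · (363.000 − 75.0000) = 24.0000.
Running total after k=1: 4256.00.
Order-2 term: −1/720 · (6.00000 − 6.00000) = 0.00000.
Running total after k=2: 4256.00.
Order-3 term: 1/30240 · (0.00000 − 0.00000) = 0.00000.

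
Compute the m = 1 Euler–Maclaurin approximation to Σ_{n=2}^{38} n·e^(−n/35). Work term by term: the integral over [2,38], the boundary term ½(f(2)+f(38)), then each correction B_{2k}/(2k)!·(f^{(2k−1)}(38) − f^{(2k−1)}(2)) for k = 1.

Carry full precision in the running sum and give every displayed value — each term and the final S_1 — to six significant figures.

Integral: ∫_2^38 x·e^(−x/35) dx = 360.352.
½[f(2) + f(38)] = ½[1.88892 + 12.8311] = 7.36001.
So far: 367.712.
Correction k=1: B_{2}/2! · (f^{(1)}(38) − f^{(1)}(2)) = 1/12 · (-0.0289423 − 0.890490) = -0.0766194.

S_1 ≈ 367.635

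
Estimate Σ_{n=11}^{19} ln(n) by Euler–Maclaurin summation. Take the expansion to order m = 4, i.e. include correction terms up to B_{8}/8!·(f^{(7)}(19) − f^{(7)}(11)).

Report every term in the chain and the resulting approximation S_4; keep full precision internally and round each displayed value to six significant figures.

∫_11^19 ln(x) dx evaluates to 21.5675.
Endpoint term: (f(11) + f(19))/2 = (2.39790 + 2.94444)/2 = 2.67117.
So far: 24.2387.
Order-1 term: 1/12 · (0.0526316 − 0.0909091) = -0.00318979.
After k=1: 24.2355.
Order-2 term: −1/720 · (0.000291588 − 0.00150263) = 1.68200e-06.
After k=2: 24.2355.
Order-3 term: 1/30240 · (9.69267e-06 − 0.000149021) = -4.60742e-09.
After k=3: 24.2355.
Order-4 term: −1/1209600 · (8.05485e-07 − 3.69474e-05) = 2.98792e-11.

S_4 ≈ 24.2355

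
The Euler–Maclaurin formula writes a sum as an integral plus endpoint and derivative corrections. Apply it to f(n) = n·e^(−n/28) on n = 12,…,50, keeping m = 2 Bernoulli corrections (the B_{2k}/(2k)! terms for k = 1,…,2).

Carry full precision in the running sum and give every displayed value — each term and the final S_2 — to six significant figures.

S_2 ≈ 371.463

∫_12^50 x·e^(−x/28) dx evaluates to 363.405.
½[f(12) + f(50)] = ½[7.81727 + 8.38386] = 8.10057.
Running total after boundary: 371.505.
Correction k=1: B_{2}/2! · (f^{(1)}(50) − f^{(1)}(12)) = 1/12 · (-0.131746 − 0.372251) = -0.0419998.
Partial sum through k=1: 371.463.
Correction k=2: B_{4}/4! · (f^{(3)}(50) − f^{(3)}(12)) = −1/720 · (0.000259704 − 0.00213664) = 2.60686e-06.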